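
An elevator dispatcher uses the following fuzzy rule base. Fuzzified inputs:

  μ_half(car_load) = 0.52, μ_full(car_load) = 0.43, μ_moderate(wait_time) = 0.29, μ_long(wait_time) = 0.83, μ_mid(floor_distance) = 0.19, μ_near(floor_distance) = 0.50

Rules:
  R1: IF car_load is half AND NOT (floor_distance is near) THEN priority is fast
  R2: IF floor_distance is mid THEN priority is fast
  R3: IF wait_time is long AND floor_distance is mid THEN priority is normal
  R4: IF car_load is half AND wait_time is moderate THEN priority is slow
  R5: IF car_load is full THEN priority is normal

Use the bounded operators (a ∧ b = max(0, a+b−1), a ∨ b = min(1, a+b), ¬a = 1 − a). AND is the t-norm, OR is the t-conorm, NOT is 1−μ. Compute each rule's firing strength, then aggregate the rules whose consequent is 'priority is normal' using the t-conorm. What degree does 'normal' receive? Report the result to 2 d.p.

0.45

R1: half=0.52, ¬near=1−0.50=0.50; AND[max(0, a+b−1)] → w = 0.02
R2: mid=0.19 → w = 0.19
R3: long=0.83, mid=0.19; AND[max(0, a+b−1)] → w = 0.02
R4: half=0.52, moderate=0.29; AND[max(0, a+b−1)] → w = 0.00
R5: full=0.43 → w = 0.43
Rules with consequent 'normal': {R3, R5} → strengths 0.02, 0.43
Aggregate via t-conorm [min(1, a+b)]: 0.45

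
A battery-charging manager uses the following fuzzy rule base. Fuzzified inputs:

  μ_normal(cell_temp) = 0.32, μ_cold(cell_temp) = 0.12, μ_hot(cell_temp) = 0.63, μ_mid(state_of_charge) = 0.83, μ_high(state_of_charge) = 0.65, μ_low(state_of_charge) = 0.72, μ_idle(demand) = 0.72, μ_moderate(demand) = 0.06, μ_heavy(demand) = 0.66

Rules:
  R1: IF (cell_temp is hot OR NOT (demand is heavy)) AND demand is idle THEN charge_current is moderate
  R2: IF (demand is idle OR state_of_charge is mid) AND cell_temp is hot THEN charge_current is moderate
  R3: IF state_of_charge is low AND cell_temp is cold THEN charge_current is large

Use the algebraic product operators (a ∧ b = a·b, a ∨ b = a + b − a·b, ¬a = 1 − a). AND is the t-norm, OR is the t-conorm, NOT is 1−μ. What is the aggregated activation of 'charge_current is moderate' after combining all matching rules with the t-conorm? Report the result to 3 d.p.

0.818

R1: (hot=0.63 OR ¬heavy=1−0.66=0.34) = 0.7558; AND[a·b] with idle=0.72 → w = 0.5442
R2: (idle=0.72 OR mid=0.83) = 0.9524; AND[a·b] with hot=0.63 → w = 0.6000
R3: low=0.72, cold=0.12; AND[a·b] → w = 0.0864
Rules with consequent 'moderate': {R1, R2} → strengths 0.5442, 0.6000
Aggregate via t-conorm [a + b − a·b]: 0.8177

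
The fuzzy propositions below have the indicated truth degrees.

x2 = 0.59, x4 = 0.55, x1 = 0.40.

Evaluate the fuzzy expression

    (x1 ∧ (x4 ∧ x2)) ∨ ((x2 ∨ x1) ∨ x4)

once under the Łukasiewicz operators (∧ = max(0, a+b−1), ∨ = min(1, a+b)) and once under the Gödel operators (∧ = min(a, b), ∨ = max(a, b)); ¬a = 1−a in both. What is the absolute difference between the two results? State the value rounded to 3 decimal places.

Under Łukasiewicz:
  x4 ∧ x2 = max(0, a+b−1) on (0.55, 0.59) = 0.14
  x1 ∧ (x4 ∧ x2) = max(0, a+b−1) on (0.40, 0.14) = 0.00
  x2 ∨ x1 = min(1, a+b) on (0.59, 0.40) = 0.99
  (x2 ∨ x1) ∨ x4 = min(1, a+b) on (0.99, 0.55) = 1.00
  (x1 ∧ (x4 ∧ x2)) ∨ ((x2 ∨ x1) ∨ x4) = min(1, a+b) on (0.00, 1.00) = 1.00
  → value = 1.0000
Under Gödel:
  x4 ∧ x2 = min(a, b) on (0.55, 0.59) = 0.55
  x1 ∧ (x4 ∧ x2) = min(a, b) on (0.40, 0.55) = 0.40
  x2 ∨ x1 = max(a, b) on (0.59, 0.40) = 0.59
  (x2 ∨ x1) ∨ x4 = max(a, b) on (0.59, 0.55) = 0.59
  (x1 ∧ (x4 ∧ x2)) ∨ ((x2 ∨ x1) ∨ x4) = max(a, b) on (0.40, 0.59) = 0.59
  → value = 0.5900
|1.0000 − 0.5900| = 0.410

0.410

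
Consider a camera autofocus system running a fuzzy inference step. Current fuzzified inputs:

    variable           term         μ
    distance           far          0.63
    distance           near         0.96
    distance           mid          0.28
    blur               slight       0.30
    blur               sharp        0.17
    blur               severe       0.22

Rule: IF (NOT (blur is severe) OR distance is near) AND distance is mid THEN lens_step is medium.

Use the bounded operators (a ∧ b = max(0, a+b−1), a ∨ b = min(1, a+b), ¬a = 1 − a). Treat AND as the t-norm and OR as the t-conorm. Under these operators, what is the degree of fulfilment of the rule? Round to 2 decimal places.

0.28

firing strength: (¬severe=1−0.22=0.78 OR near=0.96) = 1.00; AND[max(0, a+b−1)] with mid=0.28 → w = 0.28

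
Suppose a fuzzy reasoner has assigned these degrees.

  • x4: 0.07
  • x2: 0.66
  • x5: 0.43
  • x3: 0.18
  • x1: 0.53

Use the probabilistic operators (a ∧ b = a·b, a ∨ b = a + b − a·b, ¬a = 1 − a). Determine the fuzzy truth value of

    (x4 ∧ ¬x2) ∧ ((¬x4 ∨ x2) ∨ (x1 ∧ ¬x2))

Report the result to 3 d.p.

¬x2 = 1 − 0.6600 = 0.3400
x4 ∧ ¬x2 = a·b on (0.0700, 0.3400) = 0.0238
¬x4 = 1 − 0.0700 = 0.9300
¬x4 ∨ x2 = a + b − a·b on (0.9300, 0.6600) = 0.9762
¬x2 = 1 − 0.6600 = 0.3400
x1 ∧ ¬x2 = a·b on (0.5300, 0.3400) = 0.1802
(¬x4 ∨ x2) ∨ (x1 ∧ ¬x2) = a + b − a·b on (0.9762, 0.1802) = 0.9805
(x4 ∧ ¬x2) ∧ ((¬x4 ∨ x2) ∨ (x1 ∧ ¬x2)) = a·b on (0.0238, 0.9805) = 0.0233

0.023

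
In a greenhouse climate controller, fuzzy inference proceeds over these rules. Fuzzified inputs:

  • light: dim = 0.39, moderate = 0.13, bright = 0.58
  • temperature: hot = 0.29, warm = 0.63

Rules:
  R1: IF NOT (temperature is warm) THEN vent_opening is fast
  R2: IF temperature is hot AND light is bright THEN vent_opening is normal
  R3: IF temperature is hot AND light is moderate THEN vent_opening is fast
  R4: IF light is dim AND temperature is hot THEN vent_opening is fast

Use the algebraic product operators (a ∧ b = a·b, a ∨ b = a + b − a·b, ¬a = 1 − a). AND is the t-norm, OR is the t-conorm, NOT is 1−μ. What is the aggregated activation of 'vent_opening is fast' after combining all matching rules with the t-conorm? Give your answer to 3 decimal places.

R1: ¬warm=1−0.63=0.37 → w = 0.3700
R2: hot=0.29, bright=0.58; AND[a·b] → w = 0.1682
R3: hot=0.29, moderate=0.13; AND[a·b] → w = 0.0377
R4: dim=0.39, hot=0.29; AND[a·b] → w = 0.1131
Rules with consequent 'fast': {R1, R3, R4} → strengths 0.3700, 0.0377, 0.1131
Aggregate via t-conorm [a + b − a·b]: 0.4623

0.462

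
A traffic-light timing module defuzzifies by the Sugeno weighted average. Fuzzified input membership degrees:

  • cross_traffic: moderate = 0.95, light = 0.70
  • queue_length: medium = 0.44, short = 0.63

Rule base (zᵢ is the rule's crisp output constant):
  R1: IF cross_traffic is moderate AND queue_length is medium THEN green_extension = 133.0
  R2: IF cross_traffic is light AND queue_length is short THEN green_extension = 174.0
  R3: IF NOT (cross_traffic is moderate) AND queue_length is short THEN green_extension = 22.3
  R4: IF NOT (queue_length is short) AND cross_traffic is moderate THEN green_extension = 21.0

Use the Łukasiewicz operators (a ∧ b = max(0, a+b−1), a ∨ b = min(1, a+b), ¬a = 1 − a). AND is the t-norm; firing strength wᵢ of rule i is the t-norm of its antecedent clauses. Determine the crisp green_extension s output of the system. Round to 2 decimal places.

111.55

R1 (z=133.0): moderate=0.95, medium=0.44; AND[max(0, a+b−1)] → w = 0.39
R2 (z=174.0): light=0.70, short=0.63; AND[max(0, a+b−1)] → w = 0.33
R3 (z=22.3): ¬moderate=1−0.95=0.05, short=0.63; AND[max(0, a+b−1)] → w = 0.00
R4 (z=21.0): ¬short=1−0.63=0.37, moderate=0.95; AND[max(0, a+b−1)] → w = 0.32
Weighted average = (0.39·133.0 + 0.33·174.0 + 0.00·22.3 + 0.32·21.0) / (0.39 + 0.33 + 0.00 + 0.32)
  = 116.0100 / 1.0400 = 111.55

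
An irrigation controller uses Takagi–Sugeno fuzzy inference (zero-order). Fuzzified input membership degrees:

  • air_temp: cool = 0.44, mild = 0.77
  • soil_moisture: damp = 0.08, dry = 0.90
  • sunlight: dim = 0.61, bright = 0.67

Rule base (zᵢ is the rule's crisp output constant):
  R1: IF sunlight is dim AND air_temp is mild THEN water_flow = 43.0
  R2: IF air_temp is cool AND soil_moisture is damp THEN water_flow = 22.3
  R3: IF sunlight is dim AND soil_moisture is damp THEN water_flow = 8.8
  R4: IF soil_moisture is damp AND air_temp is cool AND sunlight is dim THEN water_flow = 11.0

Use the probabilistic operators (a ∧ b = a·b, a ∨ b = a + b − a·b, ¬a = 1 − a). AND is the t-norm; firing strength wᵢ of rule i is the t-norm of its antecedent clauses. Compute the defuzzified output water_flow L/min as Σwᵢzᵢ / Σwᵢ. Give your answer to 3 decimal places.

R1 (z=43.0): dim=0.61, mild=0.77; AND[a·b] → w = 0.4697
R2 (z=22.3): cool=0.44, damp=0.08; AND[a·b] → w = 0.0352
R3 (z=8.8): dim=0.61, damp=0.08; AND[a·b] → w = 0.0488
R4 (z=11.0): damp=0.08, cool=0.44, dim=0.61; AND[a·b] → w = 0.0215
Weighted average = (0.4697·43.0 + 0.0352·22.3 + 0.0488·8.8 + 0.0215·11.0) / (0.4697 + 0.0352 + 0.0488 + 0.0215)
  = 21.6477 / 0.5752 = 37.637

37.637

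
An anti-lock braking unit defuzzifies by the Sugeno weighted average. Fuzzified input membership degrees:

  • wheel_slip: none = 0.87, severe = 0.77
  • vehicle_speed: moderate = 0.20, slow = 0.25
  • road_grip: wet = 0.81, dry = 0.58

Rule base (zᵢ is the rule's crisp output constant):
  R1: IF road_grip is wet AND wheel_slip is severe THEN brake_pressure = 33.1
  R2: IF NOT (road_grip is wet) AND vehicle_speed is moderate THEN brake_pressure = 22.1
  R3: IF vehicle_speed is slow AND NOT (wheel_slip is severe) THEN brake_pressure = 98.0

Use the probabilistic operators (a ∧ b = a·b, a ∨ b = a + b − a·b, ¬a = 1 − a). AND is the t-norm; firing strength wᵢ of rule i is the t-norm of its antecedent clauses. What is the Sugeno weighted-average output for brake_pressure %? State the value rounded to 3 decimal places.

37.708

R1 (z=33.1): wet=0.81, severe=0.77; AND[a·b] → w = 0.6237
R2 (z=22.1): ¬wet=1−0.81=0.19, moderate=0.20; AND[a·b] → w = 0.0380
R3 (z=98.0): slow=0.25, ¬severe=1−0.77=0.23; AND[a·b] → w = 0.0575
Weighted average = (0.6237·33.1 + 0.0380·22.1 + 0.0575·98.0) / (0.6237 + 0.0380 + 0.0575)
  = 27.1193 / 0.7192 = 37.708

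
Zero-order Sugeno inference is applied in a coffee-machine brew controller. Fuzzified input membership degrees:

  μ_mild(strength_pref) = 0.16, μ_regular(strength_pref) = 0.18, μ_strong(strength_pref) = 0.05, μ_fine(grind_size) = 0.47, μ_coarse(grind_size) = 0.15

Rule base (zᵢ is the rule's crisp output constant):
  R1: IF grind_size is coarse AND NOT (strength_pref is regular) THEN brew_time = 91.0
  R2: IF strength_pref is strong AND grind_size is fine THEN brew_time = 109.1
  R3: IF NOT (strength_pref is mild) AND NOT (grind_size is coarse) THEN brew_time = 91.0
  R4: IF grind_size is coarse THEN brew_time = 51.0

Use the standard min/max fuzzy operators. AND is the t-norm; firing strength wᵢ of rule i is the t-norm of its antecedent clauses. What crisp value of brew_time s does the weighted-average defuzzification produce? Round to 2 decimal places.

86.72

R1 (z=91.0): coarse=0.15, ¬regular=1−0.18=0.82; AND[min(a, b)] → w = 0.15
R2 (z=109.1): strong=0.05, fine=0.47; AND[min(a, b)] → w = 0.05
R3 (z=91.0): ¬mild=1−0.16=0.84, ¬coarse=1−0.15=0.85; AND[min(a, b)] → w = 0.84
R4 (z=51.0): coarse=0.15 → w = 0.15
Weighted average = (0.15·91.0 + 0.05·109.1 + 0.84·91.0 + 0.15·51.0) / (0.15 + 0.05 + 0.84 + 0.15)
  = 103.1950 / 1.1900 = 86.72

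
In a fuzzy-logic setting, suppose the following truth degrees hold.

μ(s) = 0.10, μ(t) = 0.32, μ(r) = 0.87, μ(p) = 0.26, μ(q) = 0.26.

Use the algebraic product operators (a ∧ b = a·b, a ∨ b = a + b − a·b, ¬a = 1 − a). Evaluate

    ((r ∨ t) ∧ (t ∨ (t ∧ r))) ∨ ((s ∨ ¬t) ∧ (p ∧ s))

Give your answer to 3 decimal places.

r ∨ t = a + b − a·b on (0.8700, 0.3200) = 0.9116
t ∧ r = a·b on (0.3200, 0.8700) = 0.2784
t ∨ (t ∧ r) = a + b − a·b on (0.3200, 0.2784) = 0.5093
(r ∨ t) ∧ (t ∨ (t ∧ r)) = a·b on (0.9116, 0.5093) = 0.4643
¬t = 1 − 0.3200 = 0.6800
s ∨ ¬t = a + b − a·b on (0.1000, 0.6800) = 0.7120
p ∧ s = a·b on (0.2600, 0.1000) = 0.0260
(s ∨ ¬t) ∧ (p ∧ s) = a·b on (0.7120, 0.0260) = 0.0185
((r ∨ t) ∧ (t ∨ (t ∧ r))) ∨ ((s ∨ ¬t) ∧ (p ∧ s)) = a + b − a·b on (0.4643, 0.0185) = 0.4742

0.474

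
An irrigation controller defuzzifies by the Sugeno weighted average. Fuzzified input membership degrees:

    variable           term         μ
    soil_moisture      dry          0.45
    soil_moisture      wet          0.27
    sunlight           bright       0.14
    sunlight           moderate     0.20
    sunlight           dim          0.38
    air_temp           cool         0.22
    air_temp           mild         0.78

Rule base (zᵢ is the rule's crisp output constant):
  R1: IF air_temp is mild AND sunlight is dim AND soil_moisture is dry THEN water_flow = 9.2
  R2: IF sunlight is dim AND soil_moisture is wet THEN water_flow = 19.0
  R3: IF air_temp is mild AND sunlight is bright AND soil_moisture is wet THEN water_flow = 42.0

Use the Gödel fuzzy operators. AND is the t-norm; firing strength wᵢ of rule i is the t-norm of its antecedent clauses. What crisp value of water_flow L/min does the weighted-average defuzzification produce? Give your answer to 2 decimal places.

R1 (z=9.2): mild=0.78, dim=0.38, dry=0.45; AND[min(a, b)] → w = 0.38
R2 (z=19.0): dim=0.38, wet=0.27; AND[min(a, b)] → w = 0.27
R3 (z=42.0): mild=0.78, bright=0.14, wet=0.27; AND[min(a, b)] → w = 0.14
Weighted average = (0.38·9.2 + 0.27·19.0 + 0.14·42.0) / (0.38 + 0.27 + 0.14)
  = 14.5060 / 0.7900 = 18.36

18.36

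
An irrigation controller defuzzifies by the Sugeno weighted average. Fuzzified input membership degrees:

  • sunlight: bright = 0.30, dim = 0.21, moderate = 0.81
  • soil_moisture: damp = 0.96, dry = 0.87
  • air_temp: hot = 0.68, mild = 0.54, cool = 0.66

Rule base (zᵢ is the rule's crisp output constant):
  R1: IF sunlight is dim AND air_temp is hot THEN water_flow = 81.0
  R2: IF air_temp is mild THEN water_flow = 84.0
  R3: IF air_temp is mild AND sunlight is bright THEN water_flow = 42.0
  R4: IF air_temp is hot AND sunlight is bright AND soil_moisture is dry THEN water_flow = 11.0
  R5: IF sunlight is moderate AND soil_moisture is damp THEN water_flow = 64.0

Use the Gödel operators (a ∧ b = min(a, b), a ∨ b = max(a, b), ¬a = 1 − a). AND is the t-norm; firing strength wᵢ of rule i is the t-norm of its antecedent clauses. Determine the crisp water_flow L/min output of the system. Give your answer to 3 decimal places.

60.236

R1 (z=81.0): dim=0.21, hot=0.68; AND[min(a, b)] → w = 0.21
R2 (z=84.0): mild=0.54 → w = 0.54
R3 (z=42.0): mild=0.54, bright=0.30; AND[min(a, b)] → w = 0.30
R4 (z=11.0): hot=0.68, bright=0.30, dry=0.87; AND[min(a, b)] → w = 0.30
R5 (z=64.0): moderate=0.81, damp=0.96; AND[min(a, b)] → w = 0.81
Weighted average = (0.21·81.0 + 0.54·84.0 + 0.30·42.0 + 0.30·11.0 + 0.81·64.0) / (0.21 + 0.54 + 0.30 + 0.30 + 0.81)
  = 130.1100 / 2.1600 = 60.236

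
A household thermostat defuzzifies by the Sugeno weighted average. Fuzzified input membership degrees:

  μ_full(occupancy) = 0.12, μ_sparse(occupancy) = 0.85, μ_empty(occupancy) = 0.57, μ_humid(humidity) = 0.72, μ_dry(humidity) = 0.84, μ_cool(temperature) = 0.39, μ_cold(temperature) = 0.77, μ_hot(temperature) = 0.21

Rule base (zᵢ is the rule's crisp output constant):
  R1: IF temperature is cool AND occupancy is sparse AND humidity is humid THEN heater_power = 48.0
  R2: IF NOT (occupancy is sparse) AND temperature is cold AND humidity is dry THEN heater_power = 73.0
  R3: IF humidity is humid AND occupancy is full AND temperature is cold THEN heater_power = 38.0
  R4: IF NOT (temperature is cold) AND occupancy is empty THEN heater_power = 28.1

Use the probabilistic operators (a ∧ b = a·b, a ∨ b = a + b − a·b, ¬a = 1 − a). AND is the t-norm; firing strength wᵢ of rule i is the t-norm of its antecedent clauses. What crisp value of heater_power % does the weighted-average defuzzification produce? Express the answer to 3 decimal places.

R1 (z=48.0): cool=0.39, sparse=0.85, humid=0.72; AND[a·b] → w = 0.2387
R2 (z=73.0): ¬sparse=1−0.85=0.15, cold=0.77, dry=0.84; AND[a·b] → w = 0.0970
R3 (z=38.0): humid=0.72, full=0.12, cold=0.77; AND[a·b] → w = 0.0665
R4 (z=28.1): ¬cold=1−0.77=0.23, empty=0.57; AND[a·b] → w = 0.1311
Weighted average = (0.2387·48.0 + 0.0970·73.0 + 0.0665·38.0 + 0.1311·28.1) / (0.2387 + 0.0970 + 0.0665 + 0.1311)
  = 24.7511 / 0.5333 = 46.409

46.409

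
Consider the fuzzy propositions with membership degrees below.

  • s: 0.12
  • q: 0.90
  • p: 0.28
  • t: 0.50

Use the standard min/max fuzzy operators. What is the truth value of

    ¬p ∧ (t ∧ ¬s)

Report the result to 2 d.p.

¬p = 1 − 0.28 = 0.72
¬s = 1 − 0.12 = 0.88
t ∧ ¬s = min(a, b) on (0.50, 0.88) = 0.50
¬p ∧ (t ∧ ¬s) = min(a, b) on (0.72, 0.50) = 0.50

0.50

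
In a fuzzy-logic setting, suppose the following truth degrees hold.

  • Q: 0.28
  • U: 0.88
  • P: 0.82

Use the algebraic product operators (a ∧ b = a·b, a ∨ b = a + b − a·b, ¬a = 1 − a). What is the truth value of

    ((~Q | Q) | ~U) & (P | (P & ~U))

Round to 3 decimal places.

0.689

~Q = 1 − 0.2800 = 0.7200
~Q | Q = a + b − a·b on (0.7200, 0.2800) = 0.7984
~U = 1 − 0.8800 = 0.1200
(~Q | Q) | ~U = a + b − a·b on (0.7984, 0.1200) = 0.8226
~U = 1 − 0.8800 = 0.1200
P & ~U = a·b on (0.8200, 0.1200) = 0.0984
P | (P & ~U) = a + b − a·b on (0.8200, 0.0984) = 0.8377
((~Q | Q) | ~U) & (P | (P & ~U)) = a·b on (0.8226, 0.8377) = 0.6891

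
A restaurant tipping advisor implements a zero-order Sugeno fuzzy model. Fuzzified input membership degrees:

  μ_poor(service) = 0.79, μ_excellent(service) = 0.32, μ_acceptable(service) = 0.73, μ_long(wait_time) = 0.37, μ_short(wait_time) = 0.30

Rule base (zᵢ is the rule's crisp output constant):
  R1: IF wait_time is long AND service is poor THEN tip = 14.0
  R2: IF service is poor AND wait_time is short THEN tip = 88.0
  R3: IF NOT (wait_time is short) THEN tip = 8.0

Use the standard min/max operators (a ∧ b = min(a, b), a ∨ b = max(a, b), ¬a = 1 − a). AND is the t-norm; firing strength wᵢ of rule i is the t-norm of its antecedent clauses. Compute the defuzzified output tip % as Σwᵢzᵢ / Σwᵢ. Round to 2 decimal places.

27.14

R1 (z=14.0): long=0.37, poor=0.79; AND[min(a, b)] → w = 0.37
R2 (z=88.0): poor=0.79, short=0.30; AND[min(a, b)] → w = 0.30
R3 (z=8.0): ¬short=1−0.30=0.70 → w = 0.70
Weighted average = (0.37·14.0 + 0.30·88.0 + 0.70·8.0) / (0.37 + 0.30 + 0.70)
  = 37.1800 / 1.3700 = 27.14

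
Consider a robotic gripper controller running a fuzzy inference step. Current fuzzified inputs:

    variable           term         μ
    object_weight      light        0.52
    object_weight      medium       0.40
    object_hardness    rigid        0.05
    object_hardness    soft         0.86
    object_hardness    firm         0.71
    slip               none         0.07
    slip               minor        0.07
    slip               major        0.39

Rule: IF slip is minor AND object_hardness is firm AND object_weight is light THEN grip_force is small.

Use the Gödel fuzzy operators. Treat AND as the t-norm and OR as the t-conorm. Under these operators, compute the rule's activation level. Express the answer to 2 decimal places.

0.07

firing strength: minor=0.07, firm=0.71, light=0.52; AND[min(a, b)] → w = 0.07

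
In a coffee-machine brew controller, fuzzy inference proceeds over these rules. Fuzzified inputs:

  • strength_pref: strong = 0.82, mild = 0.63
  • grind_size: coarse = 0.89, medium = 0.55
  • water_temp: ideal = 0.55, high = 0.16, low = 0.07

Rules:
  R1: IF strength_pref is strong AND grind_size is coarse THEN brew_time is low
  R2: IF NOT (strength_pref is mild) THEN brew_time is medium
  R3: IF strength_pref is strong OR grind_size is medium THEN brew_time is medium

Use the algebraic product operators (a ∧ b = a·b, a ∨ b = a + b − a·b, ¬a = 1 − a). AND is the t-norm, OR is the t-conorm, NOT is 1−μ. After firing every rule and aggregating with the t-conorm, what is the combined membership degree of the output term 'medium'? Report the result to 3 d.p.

0.949

R1: strong=0.82, coarse=0.89; AND[a·b] → w = 0.7298
R2: ¬mild=1−0.63=0.37 → w = 0.3700
R3: strong=0.82, medium=0.55; OR[a + b − a·b] → w = 0.9190
Rules with consequent 'medium': {R2, R3} → strengths 0.3700, 0.9190
Aggregate via t-conorm [a + b − a·b]: 0.9490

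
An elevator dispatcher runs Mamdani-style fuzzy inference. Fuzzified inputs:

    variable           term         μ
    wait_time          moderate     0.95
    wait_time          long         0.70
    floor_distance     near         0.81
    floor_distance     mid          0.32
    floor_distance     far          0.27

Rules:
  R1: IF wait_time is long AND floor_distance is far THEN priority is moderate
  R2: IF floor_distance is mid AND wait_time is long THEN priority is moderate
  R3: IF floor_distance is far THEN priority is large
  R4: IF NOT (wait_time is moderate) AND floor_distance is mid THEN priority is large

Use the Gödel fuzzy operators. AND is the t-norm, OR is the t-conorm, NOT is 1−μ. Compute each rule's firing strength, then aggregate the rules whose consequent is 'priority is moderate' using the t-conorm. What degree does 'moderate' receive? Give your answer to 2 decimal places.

0.32

R1: long=0.70, far=0.27; AND[min(a, b)] → w = 0.27
R2: mid=0.32, long=0.70; AND[min(a, b)] → w = 0.32
R3: far=0.27 → w = 0.27
R4: ¬moderate=1−0.95=0.05, mid=0.32; AND[min(a, b)] → w = 0.05
Rules with consequent 'moderate': {R1, R2} → strengths 0.27, 0.32
Aggregate via t-conorm [max(a, b)]: 0.32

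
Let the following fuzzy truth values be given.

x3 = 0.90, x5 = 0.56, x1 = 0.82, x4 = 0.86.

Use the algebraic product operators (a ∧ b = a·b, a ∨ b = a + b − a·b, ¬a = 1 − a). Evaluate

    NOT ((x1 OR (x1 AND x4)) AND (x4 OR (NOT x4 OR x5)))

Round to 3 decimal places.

x1 AND x4 = a·b on (0.8200, 0.8600) = 0.7052
x1 OR (x1 AND x4) = a + b − a·b on (0.8200, 0.7052) = 0.9469
NOT x4 = 1 − 0.8600 = 0.1400
NOT x4 OR x5 = a + b − a·b on (0.1400, 0.5600) = 0.6216
x4 OR (NOT x4 OR x5) = a + b − a·b on (0.8600, 0.6216) = 0.9470
(x1 OR (x1 AND x4)) AND (x4 OR (NOT x4 OR x5)) = a·b on (0.9469, 0.9470) = 0.8968
NOT ((x1 OR (x1 AND x4)) AND (x4 OR (NOT x4 OR x5))) = 1 − 0.8968 = 0.1032

0.103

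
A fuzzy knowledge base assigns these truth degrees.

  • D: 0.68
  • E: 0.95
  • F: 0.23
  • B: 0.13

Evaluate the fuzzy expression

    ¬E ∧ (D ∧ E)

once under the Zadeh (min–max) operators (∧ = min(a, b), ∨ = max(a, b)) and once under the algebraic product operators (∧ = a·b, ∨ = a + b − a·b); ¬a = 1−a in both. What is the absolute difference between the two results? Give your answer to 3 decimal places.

0.018

Under Zadeh (min–max):
  ¬E = 1 − 0.95 = 0.05
  D ∧ E = min(a, b) on (0.68, 0.95) = 0.68
  ¬E ∧ (D ∧ E) = min(a, b) on (0.05, 0.68) = 0.05
  → value = 0.0500
Under algebraic product:
  ¬E = 1 − 0.9500 = 0.0500
  D ∧ E = a·b on (0.6800, 0.9500) = 0.6460
  ¬E ∧ (D ∧ E) = a·b on (0.0500, 0.6460) = 0.0323
  → value = 0.0323
|0.0500 − 0.0323| = 0.018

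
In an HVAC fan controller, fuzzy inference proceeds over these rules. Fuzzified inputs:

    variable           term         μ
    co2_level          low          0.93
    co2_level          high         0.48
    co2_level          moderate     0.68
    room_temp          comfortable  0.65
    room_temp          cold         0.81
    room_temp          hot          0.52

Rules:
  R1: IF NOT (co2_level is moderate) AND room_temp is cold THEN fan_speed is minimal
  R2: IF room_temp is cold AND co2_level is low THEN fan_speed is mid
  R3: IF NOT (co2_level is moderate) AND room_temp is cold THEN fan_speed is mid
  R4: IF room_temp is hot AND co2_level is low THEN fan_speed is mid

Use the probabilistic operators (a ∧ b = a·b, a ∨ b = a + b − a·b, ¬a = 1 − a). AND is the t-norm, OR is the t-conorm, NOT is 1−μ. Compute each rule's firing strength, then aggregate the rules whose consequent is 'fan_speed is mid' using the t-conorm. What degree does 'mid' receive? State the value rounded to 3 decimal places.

0.906

R1: ¬moderate=1−0.68=0.32, cold=0.81; AND[a·b] → w = 0.2592
R2: cold=0.81, low=0.93; AND[a·b] → w = 0.7533
R3: ¬moderate=1−0.68=0.32, cold=0.81; AND[a·b] → w = 0.2592
R4: hot=0.52, low=0.93; AND[a·b] → w = 0.4836
Rules with consequent 'mid': {R2, R3, R4} → strengths 0.7533, 0.2592, 0.4836
Aggregate via t-conorm [a + b − a·b]: 0.9056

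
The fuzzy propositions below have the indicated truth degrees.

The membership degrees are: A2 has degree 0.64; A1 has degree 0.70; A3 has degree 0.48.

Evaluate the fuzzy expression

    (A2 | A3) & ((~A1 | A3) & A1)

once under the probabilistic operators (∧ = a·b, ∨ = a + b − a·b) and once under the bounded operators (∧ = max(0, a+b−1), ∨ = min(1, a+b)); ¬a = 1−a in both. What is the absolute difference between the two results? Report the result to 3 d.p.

0.118

Under probabilistic:
  A2 | A3 = a + b − a·b on (0.6400, 0.4800) = 0.8128
  ~A1 = 1 − 0.7000 = 0.3000
  ~A1 | A3 = a + b − a·b on (0.3000, 0.4800) = 0.6360
  (~A1 | A3) & A1 = a·b on (0.6360, 0.7000) = 0.4452
  (A2 | A3) & ((~A1 | A3) & A1) = a·b on (0.8128, 0.4452) = 0.3619
  → value = 0.3619
Under bounded:
  A2 | A3 = min(1, a+b) on (0.64, 0.48) = 1.00
  ~A1 = 1 − 0.70 = 0.30
  ~A1 | A3 = min(1, a+b) on (0.30, 0.48) = 0.78
  (~A1 | A3) & A1 = max(0, a+b−1) on (0.78, 0.70) = 0.48
  (A2 | A3) & ((~A1 | A3) & A1) = max(0, a+b−1) on (1.00, 0.48) = 0.48
  → value = 0.4800
|0.3619 − 0.4800| = 0.118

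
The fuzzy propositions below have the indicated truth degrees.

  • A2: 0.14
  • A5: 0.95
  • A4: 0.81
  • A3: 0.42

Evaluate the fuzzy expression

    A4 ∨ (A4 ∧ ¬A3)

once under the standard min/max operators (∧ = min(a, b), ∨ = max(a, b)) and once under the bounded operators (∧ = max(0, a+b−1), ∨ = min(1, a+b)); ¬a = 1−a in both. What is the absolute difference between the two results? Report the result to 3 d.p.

Under standard min/max:
  ¬A3 = 1 − 0.42 = 0.58
  A4 ∧ ¬A3 = min(a, b) on (0.81, 0.58) = 0.58
  A4 ∨ (A4 ∧ ¬A3) = max(a, b) on (0.81, 0.58) = 0.81
  → value = 0.8100
Under bounded:
  ¬A3 = 1 − 0.42 = 0.58
  A4 ∧ ¬A3 = max(0, a+b−1) on (0.81, 0.58) = 0.39
  A4 ∨ (A4 ∧ ¬A3) = min(1, a+b) on (0.81, 0.39) = 1.00
  → value = 1.0000
|0.8100 − 1.0000| = 0.190

0.190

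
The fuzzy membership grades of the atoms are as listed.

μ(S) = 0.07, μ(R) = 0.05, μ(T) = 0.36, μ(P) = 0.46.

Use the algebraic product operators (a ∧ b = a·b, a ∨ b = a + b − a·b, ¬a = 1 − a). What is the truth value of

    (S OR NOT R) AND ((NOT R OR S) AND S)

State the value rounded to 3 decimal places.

0.064

NOT R = 1 − 0.0500 = 0.9500
S OR NOT R = a + b − a·b on (0.0700, 0.9500) = 0.9535
NOT R = 1 − 0.0500 = 0.9500
NOT R OR S = a + b − a·b on (0.9500, 0.0700) = 0.9535
(NOT R OR S) AND S = a·b on (0.9535, 0.0700) = 0.0667
(S OR NOT R) AND ((NOT R OR S) AND S) = a·b on (0.9535, 0.0667) = 0.0636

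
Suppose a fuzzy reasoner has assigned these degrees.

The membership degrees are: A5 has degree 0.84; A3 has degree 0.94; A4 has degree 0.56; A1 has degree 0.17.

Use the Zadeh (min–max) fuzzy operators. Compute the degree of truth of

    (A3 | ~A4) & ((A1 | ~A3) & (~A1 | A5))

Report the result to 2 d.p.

~A4 = 1 − 0.56 = 0.44
A3 | ~A4 = max(a, b) on (0.94, 0.44) = 0.94
~A3 = 1 − 0.94 = 0.06
A1 | ~A3 = max(a, b) on (0.17, 0.06) = 0.17
~A1 = 1 − 0.17 = 0.83
~A1 | A5 = max(a, b) on (0.83, 0.84) = 0.84
(A1 | ~A3) & (~A1 | A5) = min(a, b) on (0.17, 0.84) = 0.17
(A3 | ~A4) & ((A1 | ~A3) & (~A1 | A5)) = min(a, b) on (0.94, 0.17) = 0.17

0.17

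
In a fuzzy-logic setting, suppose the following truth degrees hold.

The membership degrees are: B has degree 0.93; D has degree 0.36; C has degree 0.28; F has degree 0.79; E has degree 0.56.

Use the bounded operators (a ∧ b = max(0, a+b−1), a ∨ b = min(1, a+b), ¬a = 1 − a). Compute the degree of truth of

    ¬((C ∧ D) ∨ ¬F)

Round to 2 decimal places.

C ∧ D = max(0, a+b−1) on (0.28, 0.36) = 0.00
¬F = 1 − 0.79 = 0.21
(C ∧ D) ∨ ¬F = min(1, a+b) on (0.00, 0.21) = 0.21
¬((C ∧ D) ∨ ¬F) = 1 − 0.21 = 0.79

0.79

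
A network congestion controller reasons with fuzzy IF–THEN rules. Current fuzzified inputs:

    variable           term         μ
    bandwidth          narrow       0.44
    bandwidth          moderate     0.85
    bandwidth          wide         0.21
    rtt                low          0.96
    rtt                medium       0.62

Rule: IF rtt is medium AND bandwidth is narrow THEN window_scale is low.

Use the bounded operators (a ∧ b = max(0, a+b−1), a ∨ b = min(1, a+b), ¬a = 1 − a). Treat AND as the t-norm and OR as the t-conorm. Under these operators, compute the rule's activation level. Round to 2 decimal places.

firing strength: medium=0.62, narrow=0.44; AND[max(0, a+b−1)] → w = 0.06

0.06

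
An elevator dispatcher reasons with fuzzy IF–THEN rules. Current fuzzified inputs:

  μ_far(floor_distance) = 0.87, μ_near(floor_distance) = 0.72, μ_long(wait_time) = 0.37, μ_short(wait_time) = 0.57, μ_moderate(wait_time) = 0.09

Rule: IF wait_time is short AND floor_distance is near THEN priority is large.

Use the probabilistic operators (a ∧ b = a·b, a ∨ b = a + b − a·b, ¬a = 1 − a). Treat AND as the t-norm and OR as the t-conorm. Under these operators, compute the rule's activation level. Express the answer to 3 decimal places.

0.410

firing strength: short=0.57, near=0.72; AND[a·b] → w = 0.4104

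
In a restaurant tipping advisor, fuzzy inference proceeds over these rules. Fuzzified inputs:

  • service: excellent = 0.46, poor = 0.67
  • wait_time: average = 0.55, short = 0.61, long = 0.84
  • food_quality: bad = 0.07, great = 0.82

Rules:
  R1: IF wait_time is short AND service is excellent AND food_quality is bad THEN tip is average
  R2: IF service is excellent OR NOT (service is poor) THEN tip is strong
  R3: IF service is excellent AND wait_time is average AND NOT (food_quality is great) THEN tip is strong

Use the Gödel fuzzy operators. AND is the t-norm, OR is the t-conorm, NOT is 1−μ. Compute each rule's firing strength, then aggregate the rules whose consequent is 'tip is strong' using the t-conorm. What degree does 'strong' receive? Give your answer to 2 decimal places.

R1: short=0.61, excellent=0.46, bad=0.07; AND[min(a, b)] → w = 0.07
R2: excellent=0.46, ¬poor=1−0.67=0.33; OR[max(a, b)] → w = 0.46
R3: excellent=0.46, average=0.55, ¬great=1−0.82=0.18; AND[min(a, b)] → w = 0.18
Rules with consequent 'strong': {R2, R3} → strengths 0.46, 0.18
Aggregate via t-conorm [max(a, b)]: 0.46

0.46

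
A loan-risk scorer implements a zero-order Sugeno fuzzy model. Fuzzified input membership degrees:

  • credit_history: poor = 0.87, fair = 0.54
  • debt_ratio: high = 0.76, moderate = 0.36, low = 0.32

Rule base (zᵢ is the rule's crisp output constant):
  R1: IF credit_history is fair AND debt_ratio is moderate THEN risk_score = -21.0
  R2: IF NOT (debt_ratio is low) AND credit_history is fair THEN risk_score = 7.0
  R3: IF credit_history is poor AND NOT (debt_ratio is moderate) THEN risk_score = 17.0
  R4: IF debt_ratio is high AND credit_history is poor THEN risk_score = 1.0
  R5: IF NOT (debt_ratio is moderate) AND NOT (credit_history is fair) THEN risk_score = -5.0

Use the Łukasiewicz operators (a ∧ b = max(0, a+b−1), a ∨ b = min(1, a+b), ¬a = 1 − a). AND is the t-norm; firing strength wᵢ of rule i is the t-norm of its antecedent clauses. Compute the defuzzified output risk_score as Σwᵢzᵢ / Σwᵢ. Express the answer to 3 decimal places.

R1 (z=-21.0): fair=0.54, moderate=0.36; AND[max(0, a+b−1)] → w = 0.00
R2 (z=7.0): ¬low=1−0.32=0.68, fair=0.54; AND[max(0, a+b−1)] → w = 0.22
R3 (z=17.0): poor=0.87, ¬moderate=1−0.36=0.64; AND[max(0, a+b−1)] → w = 0.51
R4 (z=1.0): high=0.76, poor=0.87; AND[max(0, a+b−1)] → w = 0.63
R5 (z=-5.0): ¬moderate=1−0.36=0.64, ¬fair=1−0.54=0.46; AND[max(0, a+b−1)] → w = 0.10
Weighted average = (0.00·-21.0 + 0.22·7.0 + 0.51·17.0 + 0.63·1.0 + 0.10·-5.0) / (0.00 + 0.22 + 0.51 + 0.63 + 0.10)
  = 10.3400 / 1.4600 = 7.082

7.082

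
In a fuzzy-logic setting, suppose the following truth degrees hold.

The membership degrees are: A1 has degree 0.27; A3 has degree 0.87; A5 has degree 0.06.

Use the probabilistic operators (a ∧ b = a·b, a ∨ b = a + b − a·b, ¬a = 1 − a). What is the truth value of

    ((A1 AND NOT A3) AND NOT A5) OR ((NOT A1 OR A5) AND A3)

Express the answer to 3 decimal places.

0.661

NOT A3 = 1 − 0.8700 = 0.1300
A1 AND NOT A3 = a·b on (0.2700, 0.1300) = 0.0351
NOT A5 = 1 − 0.0600 = 0.9400
(A1 AND NOT A3) AND NOT A5 = a·b on (0.0351, 0.9400) = 0.0330
NOT A1 = 1 − 0.2700 = 0.7300
NOT A1 OR A5 = a + b − a·b on (0.7300, 0.0600) = 0.7462
(NOT A1 OR A5) AND A3 = a·b on (0.7462, 0.8700) = 0.6492
((A1 AND NOT A3) AND NOT A5) OR ((NOT A1 OR A5) AND A3) = a + b − a·b on (0.0330, 0.6492) = 0.6608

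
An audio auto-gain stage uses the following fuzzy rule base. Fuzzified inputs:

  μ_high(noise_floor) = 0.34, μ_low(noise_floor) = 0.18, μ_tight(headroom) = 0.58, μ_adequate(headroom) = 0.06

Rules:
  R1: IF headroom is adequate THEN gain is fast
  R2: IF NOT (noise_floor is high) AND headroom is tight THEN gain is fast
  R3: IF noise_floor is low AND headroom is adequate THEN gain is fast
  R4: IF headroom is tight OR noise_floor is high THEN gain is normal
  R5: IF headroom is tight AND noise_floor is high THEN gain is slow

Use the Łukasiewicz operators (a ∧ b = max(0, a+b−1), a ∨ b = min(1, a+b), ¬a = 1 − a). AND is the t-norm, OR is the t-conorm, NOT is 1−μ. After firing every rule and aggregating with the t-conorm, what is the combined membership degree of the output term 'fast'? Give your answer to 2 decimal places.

R1: adequate=0.06 → w = 0.06
R2: ¬high=1−0.34=0.66, tight=0.58; AND[max(0, a+b−1)] → w = 0.24
R3: low=0.18, adequate=0.06; AND[max(0, a+b−1)] → w = 0.00
R4: tight=0.58, high=0.34; OR[min(1, a+b)] → w = 0.92
R5: tight=0.58, high=0.34; AND[max(0, a+b−1)] → w = 0.00
Rules with consequent 'fast': {R1, R2, R3} → strengths 0.06, 0.24, 0.00
Aggregate via t-conorm [min(1, a+b)]: 0.30

0.30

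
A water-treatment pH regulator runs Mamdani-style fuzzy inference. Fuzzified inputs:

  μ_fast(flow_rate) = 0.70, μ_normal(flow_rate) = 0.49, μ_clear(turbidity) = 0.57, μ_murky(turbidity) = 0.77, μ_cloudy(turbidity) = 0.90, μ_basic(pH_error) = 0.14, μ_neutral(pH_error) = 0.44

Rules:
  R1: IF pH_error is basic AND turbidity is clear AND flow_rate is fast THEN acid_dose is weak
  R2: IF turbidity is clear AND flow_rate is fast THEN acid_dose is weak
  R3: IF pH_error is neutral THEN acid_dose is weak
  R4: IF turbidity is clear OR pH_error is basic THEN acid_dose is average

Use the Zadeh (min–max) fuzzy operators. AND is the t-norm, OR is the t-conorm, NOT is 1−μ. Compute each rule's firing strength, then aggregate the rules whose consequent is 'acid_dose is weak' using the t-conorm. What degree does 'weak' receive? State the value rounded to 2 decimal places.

0.57

R1: basic=0.14, clear=0.57, fast=0.70; AND[min(a, b)] → w = 0.14
R2: clear=0.57, fast=0.70; AND[min(a, b)] → w = 0.57
R3: neutral=0.44 → w = 0.44
R4: clear=0.57, basic=0.14; OR[max(a, b)] → w = 0.57
Rules with consequent 'weak': {R1, R2, R3} → strengths 0.14, 0.57, 0.44
Aggregate via t-conorm [max(a, b)]: 0.57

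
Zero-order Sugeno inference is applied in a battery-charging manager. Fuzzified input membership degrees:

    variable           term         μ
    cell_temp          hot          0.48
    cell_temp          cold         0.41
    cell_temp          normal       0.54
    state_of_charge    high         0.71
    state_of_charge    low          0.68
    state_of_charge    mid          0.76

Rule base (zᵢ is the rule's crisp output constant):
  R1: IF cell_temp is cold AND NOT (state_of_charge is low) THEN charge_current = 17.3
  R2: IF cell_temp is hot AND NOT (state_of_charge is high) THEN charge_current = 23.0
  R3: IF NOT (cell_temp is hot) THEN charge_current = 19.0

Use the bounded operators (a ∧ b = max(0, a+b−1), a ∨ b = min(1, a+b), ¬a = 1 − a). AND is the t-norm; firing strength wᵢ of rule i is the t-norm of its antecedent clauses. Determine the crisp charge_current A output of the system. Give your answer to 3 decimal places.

19.000

R1 (z=17.3): cold=0.41, ¬low=1−0.68=0.32; AND[max(0, a+b−1)] → w = 0.00
R2 (z=23.0): hot=0.48, ¬high=1−0.71=0.29; AND[max(0, a+b−1)] → w = 0.00
R3 (z=19.0): ¬hot=1−0.48=0.52 → w = 0.52
Weighted average = (0.00·17.3 + 0.00·23.0 + 0.52·19.0) / (0.00 + 0.00 + 0.52)
  = 9.8800 / 0.5200 = 19.000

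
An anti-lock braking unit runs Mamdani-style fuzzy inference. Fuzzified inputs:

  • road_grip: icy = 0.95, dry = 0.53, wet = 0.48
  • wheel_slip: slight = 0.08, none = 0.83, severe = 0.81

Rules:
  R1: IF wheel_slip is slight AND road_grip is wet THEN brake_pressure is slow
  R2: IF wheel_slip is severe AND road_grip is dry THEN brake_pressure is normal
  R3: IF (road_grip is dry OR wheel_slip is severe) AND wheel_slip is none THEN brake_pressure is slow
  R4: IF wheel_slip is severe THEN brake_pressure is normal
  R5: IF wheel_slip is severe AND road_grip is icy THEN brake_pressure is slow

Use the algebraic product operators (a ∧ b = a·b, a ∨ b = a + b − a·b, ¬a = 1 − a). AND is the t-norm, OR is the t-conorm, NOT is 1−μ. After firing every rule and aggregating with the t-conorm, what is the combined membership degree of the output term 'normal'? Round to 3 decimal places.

R1: slight=0.08, wet=0.48; AND[a·b] → w = 0.0384
R2: severe=0.81, dry=0.53; AND[a·b] → w = 0.4293
R3: (dry=0.53 OR severe=0.81) = 0.9107; AND[a·b] with none=0.83 → w = 0.7559
R4: severe=0.81 → w = 0.8100
R5: severe=0.81, icy=0.95; AND[a·b] → w = 0.7695
Rules with consequent 'normal': {R2, R4} → strengths 0.4293, 0.8100
Aggregate via t-conorm [a + b − a·b]: 0.8916

0.892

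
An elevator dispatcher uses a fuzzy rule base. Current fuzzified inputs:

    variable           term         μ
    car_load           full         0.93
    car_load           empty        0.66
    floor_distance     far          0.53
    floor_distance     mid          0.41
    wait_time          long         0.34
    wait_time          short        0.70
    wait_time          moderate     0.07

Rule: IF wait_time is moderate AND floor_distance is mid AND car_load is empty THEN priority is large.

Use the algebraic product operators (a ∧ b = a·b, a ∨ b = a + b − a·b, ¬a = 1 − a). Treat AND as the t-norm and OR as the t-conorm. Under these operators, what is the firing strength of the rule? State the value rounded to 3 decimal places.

0.019

firing strength: moderate=0.07, mid=0.41, empty=0.66; AND[a·b] → w = 0.0189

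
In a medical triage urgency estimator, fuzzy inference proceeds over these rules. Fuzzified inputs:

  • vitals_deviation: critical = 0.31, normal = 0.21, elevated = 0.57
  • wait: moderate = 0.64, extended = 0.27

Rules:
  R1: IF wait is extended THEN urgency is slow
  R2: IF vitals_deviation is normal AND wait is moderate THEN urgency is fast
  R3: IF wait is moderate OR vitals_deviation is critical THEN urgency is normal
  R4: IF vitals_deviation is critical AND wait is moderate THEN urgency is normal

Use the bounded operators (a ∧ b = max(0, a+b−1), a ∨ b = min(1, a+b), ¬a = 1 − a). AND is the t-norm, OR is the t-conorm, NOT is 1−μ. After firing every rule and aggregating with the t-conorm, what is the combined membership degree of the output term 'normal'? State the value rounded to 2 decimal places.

0.95

R1: extended=0.27 → w = 0.27
R2: normal=0.21, moderate=0.64; AND[max(0, a+b−1)] → w = 0.00
R3: moderate=0.64, critical=0.31; OR[min(1, a+b)] → w = 0.95
R4: critical=0.31, moderate=0.64; AND[max(0, a+b−1)] → w = 0.00
Rules with consequent 'normal': {R3, R4} → strengths 0.95, 0.00
Aggregate via t-conorm [min(1, a+b)]: 0.95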